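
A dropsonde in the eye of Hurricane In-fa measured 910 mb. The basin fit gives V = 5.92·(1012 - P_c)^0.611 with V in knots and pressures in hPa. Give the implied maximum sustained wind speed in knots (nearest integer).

100 kt

ΔP = 1012 − 910 = 102 mb.
102^0.611 ≈ 16.875.
V ≈ 5.92 × 16.875 ≈ 99.9 kt.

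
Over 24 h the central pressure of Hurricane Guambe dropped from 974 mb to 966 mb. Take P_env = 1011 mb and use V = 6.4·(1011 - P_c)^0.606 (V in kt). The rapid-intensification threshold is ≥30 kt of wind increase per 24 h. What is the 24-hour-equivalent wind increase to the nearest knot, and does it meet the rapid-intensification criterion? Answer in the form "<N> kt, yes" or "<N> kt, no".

V₁: ΔP = 37, V ≈ 6.4 × 37^0.606 ≈ 57.08 kt.
V₂: ΔP = 45, V ≈ 6.4 × 45^0.606 ≈ 64.27 kt.
ΔV over 24 h = 7.19 kt → 24 h equivalent = 7.19 × 24/24 ≈ 7.19 kt.
7 kt < 30 kt ⇒ not rapid intensification.

7 kt, no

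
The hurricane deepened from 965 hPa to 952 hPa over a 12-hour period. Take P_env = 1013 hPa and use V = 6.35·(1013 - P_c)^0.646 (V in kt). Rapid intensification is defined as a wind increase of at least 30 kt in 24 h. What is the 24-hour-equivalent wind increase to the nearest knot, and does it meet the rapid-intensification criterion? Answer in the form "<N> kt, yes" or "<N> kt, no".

V₁: ΔP = 48, V ≈ 6.35 × 48^0.646 ≈ 77.42 kt.
V₂: ΔP = 61, V ≈ 6.35 × 61^0.646 ≈ 90.39 kt.
ΔV over 12 h = 12.97 kt → 24 h equivalent = 12.97 × 24/12 ≈ 25.94 kt.
26 kt < 30 kt ⇒ not rapid intensification.

26 kt, no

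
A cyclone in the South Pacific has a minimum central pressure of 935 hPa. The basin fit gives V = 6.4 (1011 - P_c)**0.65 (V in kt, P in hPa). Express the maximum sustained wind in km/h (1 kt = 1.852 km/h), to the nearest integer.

ΔP = 1011 − 935 = 76 hPa.
V ≈ 6.4 × 76^0.65 = 6.4 × 16.693 ≈ 106.834 kt.
106.834 × 1.852 ≈ 197.86 km/h → 198 km/h.

198 km/h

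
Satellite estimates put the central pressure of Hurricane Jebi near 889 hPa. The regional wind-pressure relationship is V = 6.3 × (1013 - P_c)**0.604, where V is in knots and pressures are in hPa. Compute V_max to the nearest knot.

ΔP = 1013 − 889 = 124 hPa.
124^0.604 ≈ 18.383.
V ≈ 6.3 × 18.383 ≈ 115.8 kt.

116 kt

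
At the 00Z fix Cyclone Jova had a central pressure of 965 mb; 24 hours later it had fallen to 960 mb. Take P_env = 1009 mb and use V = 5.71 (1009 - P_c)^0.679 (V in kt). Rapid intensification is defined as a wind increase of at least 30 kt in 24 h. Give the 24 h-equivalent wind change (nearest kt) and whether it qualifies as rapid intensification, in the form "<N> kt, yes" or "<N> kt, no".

V₁: ΔP = 44, V ≈ 5.71 × 44^0.679 ≈ 74.57 kt.
V₂: ΔP = 49, V ≈ 5.71 × 49^0.679 ≈ 80.22 kt.
ΔV over 24 h = 5.65 kt → 24 h equivalent = 5.65 × 24/24 ≈ 5.65 kt.
6 kt < 30 kt ⇒ not rapid intensification.

6 kt, no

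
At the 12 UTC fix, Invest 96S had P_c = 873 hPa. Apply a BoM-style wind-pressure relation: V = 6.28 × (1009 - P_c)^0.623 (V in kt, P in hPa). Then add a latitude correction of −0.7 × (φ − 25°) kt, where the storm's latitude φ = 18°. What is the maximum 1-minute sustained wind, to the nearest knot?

ΔP = 1009 − 873 = 136 hPa.
136^0.623 ≈ 21.340.
V ≈ 6.28 × 21.340 ≈ 134.0 kt.
Latitude correction: −0.7 × (18 − 25) = 4.9 kt.
Corrected V ≈ 138.9 kt → 139 kt.

139 kt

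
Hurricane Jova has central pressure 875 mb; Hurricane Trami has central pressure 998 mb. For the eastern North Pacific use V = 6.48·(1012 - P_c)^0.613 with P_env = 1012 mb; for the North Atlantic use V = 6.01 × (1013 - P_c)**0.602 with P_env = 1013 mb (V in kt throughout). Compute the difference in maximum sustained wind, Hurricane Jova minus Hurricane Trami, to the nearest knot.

102 kt

Hurricane Jova: ΔP = 137; V ≈ 6.48 × 137^0.613 ≈ 132.25 kt.
Hurricane Trami: ΔP = 15; V ≈ 6.01 × 15^0.602 ≈ 30.68 kt.
Difference ≈ 132.25 − 30.68 = 101.57 → 102 kt.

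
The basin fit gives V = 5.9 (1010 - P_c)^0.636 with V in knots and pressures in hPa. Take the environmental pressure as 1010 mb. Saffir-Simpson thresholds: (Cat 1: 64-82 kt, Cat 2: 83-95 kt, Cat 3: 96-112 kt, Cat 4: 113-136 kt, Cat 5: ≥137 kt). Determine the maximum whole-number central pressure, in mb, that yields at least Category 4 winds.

Category 4 begins at V = 113 kt.
Required ΔP = (113/5.9)^(1/0.636) = 19.153^1.572 ≈ 103.77 mb.
P_c ≤ 1010 − 103.77 = 906.23, so the highest integer P_c is 906 mb.

906 mb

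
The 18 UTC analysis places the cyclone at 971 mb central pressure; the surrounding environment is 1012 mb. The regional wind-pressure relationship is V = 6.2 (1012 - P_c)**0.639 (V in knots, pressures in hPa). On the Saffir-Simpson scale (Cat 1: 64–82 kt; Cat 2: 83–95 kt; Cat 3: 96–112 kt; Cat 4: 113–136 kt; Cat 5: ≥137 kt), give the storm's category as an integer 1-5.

ΔP = 1012 − 971 = 41 mb.
V ≈ 6.2 × 41^0.639 = 6.2 × 10.73 ≈ 67 kt.
67 kt falls in the Category 1 band.

1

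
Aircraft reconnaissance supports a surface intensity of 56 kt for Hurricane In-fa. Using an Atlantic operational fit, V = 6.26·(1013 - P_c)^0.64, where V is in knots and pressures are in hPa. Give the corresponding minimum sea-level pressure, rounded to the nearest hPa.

982 hPa

ΔP = (V / 6.26)^(1/0.64) = (56/6.26)^1.562.
56/6.26 = 8.946; 8.946^1.562 ≈ 30.68 hPa.
P_c = 1013 − 30.68 = 982.32 ≈ 982 hPa.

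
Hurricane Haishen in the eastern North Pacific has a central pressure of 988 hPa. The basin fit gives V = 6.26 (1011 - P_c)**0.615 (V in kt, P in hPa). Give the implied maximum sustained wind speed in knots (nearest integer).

43 kt

ΔP = 1011 − 988 = 23 hPa.
23^0.615 ≈ 6.878.
V ≈ 6.26 × 6.878 ≈ 43.1 kt.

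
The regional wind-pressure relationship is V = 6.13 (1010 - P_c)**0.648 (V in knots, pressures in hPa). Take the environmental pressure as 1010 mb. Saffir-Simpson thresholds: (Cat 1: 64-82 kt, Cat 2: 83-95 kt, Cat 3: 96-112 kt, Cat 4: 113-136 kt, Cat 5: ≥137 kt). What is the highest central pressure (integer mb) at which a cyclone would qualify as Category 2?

Category 2 begins at V = 83 kt.
Required ΔP = (83/6.13)^(1/0.648) = 13.540^1.543 ≈ 55.76 mb.
P_c ≤ 1010 − 55.76 = 954.24, so the highest integer P_c is 954 mb.

954 mb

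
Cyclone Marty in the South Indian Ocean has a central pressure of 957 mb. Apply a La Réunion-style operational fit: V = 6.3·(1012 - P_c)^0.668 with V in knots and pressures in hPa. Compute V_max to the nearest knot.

ΔP = 1012 − 957 = 55 mb.
55^0.668 ≈ 14.540.
V ≈ 6.3 × 14.540 ≈ 91.6 kt.

92 kt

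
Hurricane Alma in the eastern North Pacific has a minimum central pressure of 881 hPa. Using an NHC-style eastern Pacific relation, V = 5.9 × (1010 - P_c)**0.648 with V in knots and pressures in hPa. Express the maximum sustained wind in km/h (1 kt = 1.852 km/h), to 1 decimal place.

ΔP = 1010 − 881 = 129 hPa.
V ≈ 5.9 × 129^0.648 = 5.9 × 23.316 ≈ 137.567 kt.
137.567 × 1.852 ≈ 254.77 km/h → 254.8 km/h.

254.8 km/h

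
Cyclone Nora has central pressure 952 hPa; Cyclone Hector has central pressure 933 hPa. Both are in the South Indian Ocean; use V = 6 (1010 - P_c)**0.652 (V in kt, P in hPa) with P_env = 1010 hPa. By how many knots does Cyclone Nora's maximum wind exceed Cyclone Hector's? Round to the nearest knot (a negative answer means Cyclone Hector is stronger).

Cyclone Nora: ΔP = 58; V ≈ 6 × 58^0.652 ≈ 84.70 kt.
Cyclone Hector: ΔP = 77; V ≈ 6 × 77^0.652 ≈ 101.89 kt.
Difference ≈ 84.70 − 101.89 = -17.19 → -17 kt.

-17 kt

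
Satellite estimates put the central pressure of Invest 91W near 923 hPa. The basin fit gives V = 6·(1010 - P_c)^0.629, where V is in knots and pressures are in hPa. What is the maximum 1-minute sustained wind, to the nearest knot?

100 kt

ΔP = 1010 − 923 = 87 hPa.
87^0.629 ≈ 16.594.
V ≈ 6 × 16.594 ≈ 99.6 kt.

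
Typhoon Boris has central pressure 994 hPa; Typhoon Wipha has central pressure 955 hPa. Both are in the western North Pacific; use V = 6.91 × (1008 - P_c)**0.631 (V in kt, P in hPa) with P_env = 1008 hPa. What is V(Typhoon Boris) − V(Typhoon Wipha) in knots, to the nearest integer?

Typhoon Boris: ΔP = 14; V ≈ 6.91 × 14^0.631 ≈ 36.53 kt.
Typhoon Wipha: ΔP = 53; V ≈ 6.91 × 53^0.631 ≈ 84.62 kt.
Difference ≈ 36.53 − 84.62 = -48.09 → -48 kt.

-48 kt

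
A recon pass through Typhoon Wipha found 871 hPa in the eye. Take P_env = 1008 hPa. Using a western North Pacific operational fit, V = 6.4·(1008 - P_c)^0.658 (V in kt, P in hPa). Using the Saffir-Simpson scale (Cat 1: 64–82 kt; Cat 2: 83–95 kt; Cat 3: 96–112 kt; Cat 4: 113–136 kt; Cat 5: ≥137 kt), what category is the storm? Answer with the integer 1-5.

5

ΔP = 1008 − 871 = 137 hPa.
V ≈ 6.4 × 137^0.658 = 6.4 × 25.47 ≈ 163 kt.
163 kt falls in the Category 5 band.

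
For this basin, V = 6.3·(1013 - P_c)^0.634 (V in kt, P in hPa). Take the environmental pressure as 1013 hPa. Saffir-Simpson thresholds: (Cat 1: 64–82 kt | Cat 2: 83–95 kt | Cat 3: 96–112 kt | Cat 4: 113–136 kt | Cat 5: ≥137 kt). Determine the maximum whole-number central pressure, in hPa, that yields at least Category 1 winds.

974 hPa

Category 1 begins at V = 64 kt.
Required ΔP = (64/6.3)^(1/0.634) = 10.159^1.577 ≈ 38.73 hPa.
P_c ≤ 1013 − 38.73 = 974.27, so the highest integer P_c is 974 hPa.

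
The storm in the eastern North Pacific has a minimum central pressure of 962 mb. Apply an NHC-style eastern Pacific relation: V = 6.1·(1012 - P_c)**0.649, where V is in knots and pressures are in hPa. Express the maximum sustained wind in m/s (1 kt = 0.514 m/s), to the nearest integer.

40 m/s

ΔP = 1012 − 962 = 50 mb.
V ≈ 6.1 × 50^0.649 = 6.1 × 12.666 ≈ 77.261 kt.
77.261 × 0.514 ≈ 39.71 m/s → 40 m/s.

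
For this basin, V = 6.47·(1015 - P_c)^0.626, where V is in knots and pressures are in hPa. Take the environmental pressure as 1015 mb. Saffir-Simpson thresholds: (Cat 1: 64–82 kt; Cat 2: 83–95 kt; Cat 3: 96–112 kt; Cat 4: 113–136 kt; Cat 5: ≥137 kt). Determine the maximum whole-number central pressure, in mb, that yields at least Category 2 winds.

Category 2 begins at V = 83 kt.
Required ΔP = (83/6.47)^(1/0.626) = 12.828^1.597 ≈ 58.92 mb.
P_c ≤ 1015 − 58.92 = 956.08, so the highest integer P_c is 956 mb.

956 mb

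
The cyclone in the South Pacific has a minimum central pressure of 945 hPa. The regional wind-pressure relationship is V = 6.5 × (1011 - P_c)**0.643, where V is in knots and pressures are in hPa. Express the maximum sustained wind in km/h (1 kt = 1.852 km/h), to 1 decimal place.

178.0 km/h

ΔP = 1011 − 945 = 66 hPa.
V ≈ 6.5 × 66^0.643 = 6.5 × 14.790 ≈ 96.135 kt.
96.135 × 1.852 ≈ 178.04 km/h → 178.0 km/h.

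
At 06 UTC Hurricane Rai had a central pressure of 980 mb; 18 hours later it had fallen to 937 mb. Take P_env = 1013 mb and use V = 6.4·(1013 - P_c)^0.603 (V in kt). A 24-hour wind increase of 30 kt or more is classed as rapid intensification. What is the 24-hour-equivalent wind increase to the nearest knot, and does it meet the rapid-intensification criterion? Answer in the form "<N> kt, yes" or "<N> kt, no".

V₁: ΔP = 33, V ≈ 6.4 × 33^0.603 ≈ 52.70 kt.
V₂: ΔP = 76, V ≈ 6.4 × 76^0.603 ≈ 87.16 kt.
ΔV over 18 h = 34.46 kt → 24 h equivalent = 34.46 × 24/18 ≈ 45.95 kt.
46 kt ≥ 30 kt ⇒ rapid intensification.

46 kt, yes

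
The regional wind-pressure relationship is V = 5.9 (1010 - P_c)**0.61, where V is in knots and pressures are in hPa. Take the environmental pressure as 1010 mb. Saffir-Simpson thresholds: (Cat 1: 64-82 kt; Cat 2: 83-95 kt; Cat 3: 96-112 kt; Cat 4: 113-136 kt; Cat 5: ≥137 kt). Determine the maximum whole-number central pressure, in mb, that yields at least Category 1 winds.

960 mb

Category 1 begins at V = 64 kt.
Required ΔP = (64/5.9)^(1/0.61) = 10.847^1.639 ≈ 49.80 mb.
P_c ≤ 1010 − 49.80 = 960.20, so the highest integer P_c is 960 mb.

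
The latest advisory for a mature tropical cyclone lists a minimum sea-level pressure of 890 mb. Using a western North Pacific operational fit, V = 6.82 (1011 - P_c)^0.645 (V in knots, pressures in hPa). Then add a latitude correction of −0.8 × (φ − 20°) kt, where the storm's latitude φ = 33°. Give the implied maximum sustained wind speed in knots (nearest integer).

140 kt

ΔP = 1011 − 890 = 121 mb.
121^0.645 ≈ 22.049.
V ≈ 6.82 × 22.049 ≈ 150.4 kt.
Latitude correction: −0.8 × (33 − 20) = -10.4 kt.
Corrected V ≈ 140 kt → 140 kt.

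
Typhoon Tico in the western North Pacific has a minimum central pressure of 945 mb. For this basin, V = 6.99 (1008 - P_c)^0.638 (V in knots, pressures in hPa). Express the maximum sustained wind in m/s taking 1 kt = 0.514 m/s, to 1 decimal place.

ΔP = 1008 − 945 = 63 mb.
V ≈ 6.99 × 63^0.638 = 6.99 × 14.060 ≈ 98.278 kt.
98.278 × 0.514 ≈ 50.51 m/s → 50.5 m/s.

50.5 m/s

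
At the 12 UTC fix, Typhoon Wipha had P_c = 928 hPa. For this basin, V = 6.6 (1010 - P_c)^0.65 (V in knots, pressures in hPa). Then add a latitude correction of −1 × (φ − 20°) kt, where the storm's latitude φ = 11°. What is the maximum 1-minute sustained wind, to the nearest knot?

ΔP = 1010 − 928 = 82 hPa.
82^0.65 ≈ 17.538.
V ≈ 6.6 × 17.538 ≈ 115.8 kt.
Latitude correction: −1 × (11 − 20) = 9 kt.
Corrected V ≈ 124.8 kt → 125 kt.

125 kt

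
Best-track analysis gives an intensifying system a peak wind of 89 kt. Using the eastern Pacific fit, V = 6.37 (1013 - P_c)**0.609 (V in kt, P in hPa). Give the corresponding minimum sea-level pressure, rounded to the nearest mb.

ΔP = (V / 6.37)^(1/0.609) = (89/6.37)^1.642.
89/6.37 = 13.972; 13.972^1.642 ≈ 75.95 mb.
P_c = 1013 − 75.95 = 937.05 ≈ 937 mb.

937 mb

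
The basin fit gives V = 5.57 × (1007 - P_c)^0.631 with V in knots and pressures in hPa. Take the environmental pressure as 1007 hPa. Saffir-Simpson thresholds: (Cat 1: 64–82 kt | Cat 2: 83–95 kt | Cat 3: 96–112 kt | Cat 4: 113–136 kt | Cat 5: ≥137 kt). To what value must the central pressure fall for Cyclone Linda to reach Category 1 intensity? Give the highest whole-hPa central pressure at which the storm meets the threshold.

Category 1 begins at V = 64 kt.
Required ΔP = (64/5.57)^(1/0.631) = 11.490^1.585 ≈ 47.91 hPa.
P_c ≤ 1007 − 47.91 = 959.09, so the highest integer P_c is 959 hPa.

959 hPa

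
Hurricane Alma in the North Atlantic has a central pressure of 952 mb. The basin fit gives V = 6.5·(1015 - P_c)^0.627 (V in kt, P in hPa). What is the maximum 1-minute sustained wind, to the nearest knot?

87 kt

ΔP = 1015 − 952 = 63 mb.
63^0.627 ≈ 13.433.
V ≈ 6.5 × 13.433 ≈ 87.3 kt.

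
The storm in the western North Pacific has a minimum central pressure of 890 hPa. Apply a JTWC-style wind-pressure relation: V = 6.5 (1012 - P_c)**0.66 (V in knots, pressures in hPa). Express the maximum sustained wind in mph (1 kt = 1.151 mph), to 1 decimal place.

ΔP = 1012 − 890 = 122 hPa.
V ≈ 6.5 × 122^0.66 = 6.5 × 23.823 ≈ 154.850 kt.
154.850 × 1.151 ≈ 178.23 mph → 178.2 mph.

178.2 mph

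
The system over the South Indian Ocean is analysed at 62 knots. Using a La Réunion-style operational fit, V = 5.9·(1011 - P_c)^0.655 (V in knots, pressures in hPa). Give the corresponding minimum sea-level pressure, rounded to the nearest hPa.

ΔP = (V / 5.9)^(1/0.655) = (62/5.9)^1.527.
62/5.9 = 10.508; 10.508^1.527 ≈ 36.27 hPa.
P_c = 1011 − 36.27 = 974.73 ≈ 975 hPa.

975 hPa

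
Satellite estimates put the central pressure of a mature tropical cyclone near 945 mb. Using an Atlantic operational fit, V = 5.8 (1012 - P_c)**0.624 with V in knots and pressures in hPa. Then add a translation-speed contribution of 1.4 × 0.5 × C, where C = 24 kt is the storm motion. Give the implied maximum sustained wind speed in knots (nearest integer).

ΔP = 1012 − 945 = 67 mb.
67^0.624 ≈ 13.787.
V ≈ 5.8 × 13.787 ≈ 80.0 kt.
Translation term: 1.4 × 0.5 × 24 = 16.8 kt.
Corrected V ≈ 96.8 kt → 97 kt.

97 kt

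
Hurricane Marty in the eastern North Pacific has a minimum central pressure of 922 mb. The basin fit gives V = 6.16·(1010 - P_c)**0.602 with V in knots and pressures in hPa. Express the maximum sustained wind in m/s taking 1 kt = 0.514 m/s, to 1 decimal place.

46.9 m/s

ΔP = 1010 − 922 = 88 mb.
V ≈ 6.16 × 88^0.602 = 6.16 × 14.811 ≈ 91.235 kt.
91.235 × 0.514 ≈ 46.89 m/s → 46.9 m/s.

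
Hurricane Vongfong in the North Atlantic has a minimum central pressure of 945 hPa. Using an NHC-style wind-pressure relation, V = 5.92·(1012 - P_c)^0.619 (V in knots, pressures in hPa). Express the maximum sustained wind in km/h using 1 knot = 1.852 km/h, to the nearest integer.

148 km/h

ΔP = 1012 − 945 = 67 hPa.
V ≈ 5.92 × 67^0.619 = 5.92 × 13.500 ≈ 79.921 kt.
79.921 × 1.852 ≈ 148.01 km/h → 148 km/h.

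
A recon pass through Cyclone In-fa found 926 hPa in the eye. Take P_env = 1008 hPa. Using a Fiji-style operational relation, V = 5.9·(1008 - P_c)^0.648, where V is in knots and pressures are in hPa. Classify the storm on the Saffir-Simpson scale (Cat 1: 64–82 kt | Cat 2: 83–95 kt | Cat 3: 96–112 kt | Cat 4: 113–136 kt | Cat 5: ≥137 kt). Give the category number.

3

ΔP = 1008 − 926 = 82 hPa.
V ≈ 5.9 × 82^0.648 = 5.9 × 17.38 ≈ 103 kt.
103 kt falls in the Category 3 band.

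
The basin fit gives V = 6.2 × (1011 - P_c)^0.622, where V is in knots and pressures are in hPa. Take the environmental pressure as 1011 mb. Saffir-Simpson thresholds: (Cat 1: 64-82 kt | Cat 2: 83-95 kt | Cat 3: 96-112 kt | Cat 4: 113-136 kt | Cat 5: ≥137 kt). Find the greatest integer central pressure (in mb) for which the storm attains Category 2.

946 mb

Category 2 begins at V = 83 kt.
Required ΔP = (83/6.2)^(1/0.622) = 13.387^1.608 ≈ 64.77 mb.
P_c ≤ 1011 − 64.77 = 946.23, so the highest integer P_c is 946 mb.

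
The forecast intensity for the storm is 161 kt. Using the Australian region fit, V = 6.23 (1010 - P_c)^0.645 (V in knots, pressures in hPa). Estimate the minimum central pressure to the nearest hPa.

855 hPa

ΔP = (V / 6.23)^(1/0.645) = (161/6.23)^1.550.
161/6.23 = 25.843; 25.843^1.550 ≈ 154.76 hPa.
P_c = 1010 − 154.76 = 855.24 ≈ 855 hPa.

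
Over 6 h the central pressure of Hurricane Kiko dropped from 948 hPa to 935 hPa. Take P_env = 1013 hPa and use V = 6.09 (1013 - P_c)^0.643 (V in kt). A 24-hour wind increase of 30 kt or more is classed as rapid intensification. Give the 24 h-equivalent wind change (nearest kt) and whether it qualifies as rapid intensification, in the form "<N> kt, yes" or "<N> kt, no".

V₁: ΔP = 65, V ≈ 6.09 × 65^0.643 ≈ 89.19 kt.
V₂: ΔP = 78, V ≈ 6.09 × 78^0.643 ≈ 100.28 kt.
ΔV over 6 h = 11.09 kt → 24 h equivalent = 11.09 × 24/6 ≈ 44.36 kt.
44 kt ≥ 30 kt ⇒ rapid intensification.

44 kt, yes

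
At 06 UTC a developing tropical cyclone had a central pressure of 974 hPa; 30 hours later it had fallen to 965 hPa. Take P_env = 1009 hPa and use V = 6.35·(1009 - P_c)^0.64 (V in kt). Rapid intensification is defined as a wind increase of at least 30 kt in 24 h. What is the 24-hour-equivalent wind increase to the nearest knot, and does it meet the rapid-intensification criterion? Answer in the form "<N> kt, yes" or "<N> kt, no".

8 kt, no

V₁: ΔP = 35, V ≈ 6.35 × 35^0.64 ≈ 61.80 kt.
V₂: ΔP = 44, V ≈ 6.35 × 44^0.64 ≈ 71.55 kt.
ΔV over 30 h = 9.75 kt → 24 h equivalent = 9.75 × 24/30 ≈ 7.80 kt.
8 kt < 30 kt ⇒ not rapid intensification.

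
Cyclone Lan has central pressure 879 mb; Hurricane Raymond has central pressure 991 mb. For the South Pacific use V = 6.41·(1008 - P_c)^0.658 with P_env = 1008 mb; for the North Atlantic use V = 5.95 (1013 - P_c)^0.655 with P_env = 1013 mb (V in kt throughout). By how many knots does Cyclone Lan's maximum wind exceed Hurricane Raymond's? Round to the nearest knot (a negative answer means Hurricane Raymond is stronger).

112 kt

Cyclone Lan: ΔP = 129; V ≈ 6.41 × 129^0.658 ≈ 156.90 kt.
Hurricane Raymond: ΔP = 22; V ≈ 5.95 × 22^0.655 ≈ 45.06 kt.
Difference ≈ 156.90 − 45.06 = 111.84 → 112 kt.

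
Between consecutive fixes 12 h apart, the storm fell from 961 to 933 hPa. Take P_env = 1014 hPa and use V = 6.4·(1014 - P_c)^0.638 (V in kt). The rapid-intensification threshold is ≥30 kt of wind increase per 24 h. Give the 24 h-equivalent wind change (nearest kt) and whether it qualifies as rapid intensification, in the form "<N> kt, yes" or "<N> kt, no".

50 kt, yes

V₁: ΔP = 53, V ≈ 6.4 × 53^0.638 ≈ 80.59 kt.
V₂: ΔP = 81, V ≈ 6.4 × 81^0.638 ≈ 105.63 kt.
ΔV over 12 h = 25.04 kt → 24 h equivalent = 25.04 × 24/12 ≈ 50.08 kt.
50 kt ≥ 30 kt ⇒ rapid intensification.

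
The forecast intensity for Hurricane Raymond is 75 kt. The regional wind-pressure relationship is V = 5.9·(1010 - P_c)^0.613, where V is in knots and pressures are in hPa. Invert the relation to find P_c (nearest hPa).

947 hPa

ΔP = (V / 5.9)^(1/0.613) = (75/5.9)^1.631.
75/5.9 = 12.712; 12.712^1.631 ≈ 63.29 hPa.
P_c = 1010 − 63.29 = 946.71 ≈ 947 hPa.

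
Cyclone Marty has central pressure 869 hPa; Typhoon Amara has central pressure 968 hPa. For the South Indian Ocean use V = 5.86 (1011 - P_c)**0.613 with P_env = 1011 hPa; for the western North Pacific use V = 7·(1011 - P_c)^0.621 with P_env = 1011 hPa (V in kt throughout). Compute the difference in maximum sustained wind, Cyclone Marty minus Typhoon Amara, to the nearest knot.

Cyclone Marty: ΔP = 142; V ≈ 5.86 × 142^0.613 ≈ 122.25 kt.
Typhoon Amara: ΔP = 43; V ≈ 7 × 43^0.621 ≈ 72.36 kt.
Difference ≈ 122.25 − 72.36 = 49.89 → 50 kt.

50 kt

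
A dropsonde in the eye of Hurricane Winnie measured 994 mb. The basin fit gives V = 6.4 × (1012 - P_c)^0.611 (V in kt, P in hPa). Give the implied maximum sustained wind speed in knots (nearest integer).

ΔP = 1012 − 994 = 18 mb.
18^0.611 ≈ 5.848.
V ≈ 6.4 × 5.848 ≈ 37.4 kt.

37 kt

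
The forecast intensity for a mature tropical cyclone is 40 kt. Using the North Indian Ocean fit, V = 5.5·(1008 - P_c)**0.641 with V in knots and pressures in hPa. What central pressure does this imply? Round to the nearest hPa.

ΔP = (V / 5.5)^(1/0.641) = (40/5.5)^1.560.
40/5.5 = 7.273; 7.273^1.560 ≈ 22.10 hPa.
P_c = 1008 − 22.10 = 985.90 ≈ 986 hPa.

986 hPa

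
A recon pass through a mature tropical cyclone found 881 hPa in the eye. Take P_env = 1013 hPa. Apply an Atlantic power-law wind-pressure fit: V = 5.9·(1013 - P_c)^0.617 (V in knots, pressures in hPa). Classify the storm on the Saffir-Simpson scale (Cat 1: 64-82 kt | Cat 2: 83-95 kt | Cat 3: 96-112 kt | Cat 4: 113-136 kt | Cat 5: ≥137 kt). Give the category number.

ΔP = 1013 − 881 = 132 hPa.
V ≈ 5.9 × 132^0.617 = 5.9 × 20.34 ≈ 120 kt.
120 kt falls in the Category 4 band.

4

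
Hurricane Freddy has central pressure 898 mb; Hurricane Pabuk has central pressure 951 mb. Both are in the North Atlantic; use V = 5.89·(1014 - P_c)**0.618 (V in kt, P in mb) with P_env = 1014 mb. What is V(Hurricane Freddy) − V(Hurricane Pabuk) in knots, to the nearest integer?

Hurricane Freddy: ΔP = 116; V ≈ 5.89 × 116^0.618 ≈ 111.16 kt.
Hurricane Pabuk: ΔP = 63; V ≈ 5.89 × 63^0.618 ≈ 76.23 kt.
Difference ≈ 111.16 − 76.23 = 34.93 → 35 kt.

35 kt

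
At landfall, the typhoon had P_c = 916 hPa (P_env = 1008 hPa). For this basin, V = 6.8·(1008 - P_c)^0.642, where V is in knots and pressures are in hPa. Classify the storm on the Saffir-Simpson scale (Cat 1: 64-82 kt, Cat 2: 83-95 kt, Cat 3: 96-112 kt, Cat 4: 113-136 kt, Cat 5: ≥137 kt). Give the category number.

ΔP = 1008 − 916 = 92 hPa.
V ≈ 6.8 × 92^0.642 = 6.8 × 18.23 ≈ 124 kt.
124 kt falls in the Category 4 band.

4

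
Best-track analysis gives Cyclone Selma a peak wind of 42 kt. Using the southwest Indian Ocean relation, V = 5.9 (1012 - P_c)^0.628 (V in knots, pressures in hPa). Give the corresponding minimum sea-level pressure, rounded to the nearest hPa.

ΔP = (V / 5.9)^(1/0.628) = (42/5.9)^1.592.
42/5.9 = 7.119; 7.119^1.592 ≈ 22.77 hPa.
P_c = 1012 − 22.77 = 989.23 ≈ 989 hPa.

989 hPa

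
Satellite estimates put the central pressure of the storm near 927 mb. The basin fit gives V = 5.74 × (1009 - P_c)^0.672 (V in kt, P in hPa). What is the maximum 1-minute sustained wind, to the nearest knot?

ΔP = 1009 − 927 = 82 mb.
82^0.672 ≈ 19.323.
V ≈ 5.74 × 19.323 ≈ 110.9 kt.

111 kt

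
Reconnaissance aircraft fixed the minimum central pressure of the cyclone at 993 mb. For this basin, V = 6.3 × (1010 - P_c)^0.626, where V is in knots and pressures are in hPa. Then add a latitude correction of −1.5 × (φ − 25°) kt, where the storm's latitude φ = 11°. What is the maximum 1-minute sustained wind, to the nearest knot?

ΔP = 1010 − 993 = 17 mb.
17^0.626 ≈ 5.892.
V ≈ 6.3 × 5.892 ≈ 37.1 kt.
Latitude correction: −1.5 × (11 − 25) = 21 kt.
Corrected V ≈ 58.1 kt → 58 kt.

58 kt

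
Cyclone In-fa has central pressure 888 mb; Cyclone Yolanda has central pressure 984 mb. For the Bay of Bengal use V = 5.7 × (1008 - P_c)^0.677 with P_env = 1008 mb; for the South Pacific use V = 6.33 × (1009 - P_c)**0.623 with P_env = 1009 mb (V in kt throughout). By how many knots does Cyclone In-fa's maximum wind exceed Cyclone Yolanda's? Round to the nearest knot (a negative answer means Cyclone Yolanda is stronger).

99 kt

Cyclone In-fa: ΔP = 120; V ≈ 5.7 × 120^0.677 ≈ 145.71 kt.
Cyclone Yolanda: ΔP = 25; V ≈ 6.33 × 25^0.623 ≈ 47.02 kt.
Difference ≈ 145.71 − 47.02 = 98.69 → 99 kt.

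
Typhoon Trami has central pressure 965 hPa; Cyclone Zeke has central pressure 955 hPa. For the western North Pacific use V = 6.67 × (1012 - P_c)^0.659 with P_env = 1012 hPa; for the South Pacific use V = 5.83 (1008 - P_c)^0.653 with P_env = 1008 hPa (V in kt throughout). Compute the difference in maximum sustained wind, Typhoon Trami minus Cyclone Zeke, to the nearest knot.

Typhoon Trami: ΔP = 47; V ≈ 6.67 × 47^0.659 ≈ 84.34 kt.
Cyclone Zeke: ΔP = 53; V ≈ 5.83 × 53^0.653 ≈ 77.91 kt.
Difference ≈ 84.34 − 77.91 = 6.43 → 6 kt.

6 kt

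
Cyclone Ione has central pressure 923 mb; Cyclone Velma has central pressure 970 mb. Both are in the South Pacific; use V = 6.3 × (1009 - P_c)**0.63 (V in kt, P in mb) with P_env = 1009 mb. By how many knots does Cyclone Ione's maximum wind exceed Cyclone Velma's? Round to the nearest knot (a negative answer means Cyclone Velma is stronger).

41 kt

Cyclone Ione: ΔP = 86; V ≈ 6.3 × 86^0.63 ≈ 104.25 kt.
Cyclone Velma: ΔP = 39; V ≈ 6.3 × 39^0.63 ≈ 63.34 kt.
Difference ≈ 104.25 − 63.34 = 40.91 → 41 kt.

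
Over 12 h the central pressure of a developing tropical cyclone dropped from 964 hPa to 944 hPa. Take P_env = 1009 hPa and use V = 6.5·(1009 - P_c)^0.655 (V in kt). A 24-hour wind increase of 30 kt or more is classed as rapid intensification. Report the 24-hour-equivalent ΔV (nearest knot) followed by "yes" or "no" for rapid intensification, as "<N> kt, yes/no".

43 kt, yes

V₁: ΔP = 45, V ≈ 6.5 × 45^0.655 ≈ 78.66 kt.
V₂: ΔP = 65, V ≈ 6.5 × 65^0.655 ≈ 100.09 kt.
ΔV over 12 h = 21.43 kt → 24 h equivalent = 21.43 × 24/12 ≈ 42.86 kt.
43 kt ≥ 30 kt ⇒ rapid intensification.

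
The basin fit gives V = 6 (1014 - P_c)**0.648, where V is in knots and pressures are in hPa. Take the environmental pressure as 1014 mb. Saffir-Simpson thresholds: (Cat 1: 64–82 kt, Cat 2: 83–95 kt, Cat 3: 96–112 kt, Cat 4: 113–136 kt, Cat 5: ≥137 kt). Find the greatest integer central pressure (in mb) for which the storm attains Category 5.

889 mb

Category 5 begins at V = 137 kt.
Required ΔP = (137/6)^(1/0.648) = 22.833^1.543 ≈ 124.90 mb.
P_c ≤ 1014 − 124.90 = 889.10, so the highest integer P_c is 889 mb.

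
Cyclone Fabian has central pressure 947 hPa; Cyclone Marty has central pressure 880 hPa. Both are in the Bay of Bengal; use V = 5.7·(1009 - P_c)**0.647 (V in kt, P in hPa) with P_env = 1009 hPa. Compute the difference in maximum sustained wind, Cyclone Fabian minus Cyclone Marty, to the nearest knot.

Cyclone Fabian: ΔP = 62; V ≈ 5.7 × 62^0.647 ≈ 82.33 kt.
Cyclone Marty: ΔP = 129; V ≈ 5.7 × 129^0.647 ≈ 132.26 kt.
Difference ≈ 82.33 − 132.26 = -49.93 → -50 kt.

-50 kt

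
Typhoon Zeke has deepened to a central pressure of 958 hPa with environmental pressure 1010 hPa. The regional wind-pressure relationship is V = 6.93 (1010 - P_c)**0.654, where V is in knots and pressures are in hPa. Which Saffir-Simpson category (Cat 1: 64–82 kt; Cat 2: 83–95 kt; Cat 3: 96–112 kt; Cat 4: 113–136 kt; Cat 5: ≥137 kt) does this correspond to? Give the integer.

2

ΔP = 1010 − 958 = 52 hPa.
V ≈ 6.93 × 52^0.654 = 6.93 × 13.25 ≈ 92 kt.
92 kt falls in the Category 2 band.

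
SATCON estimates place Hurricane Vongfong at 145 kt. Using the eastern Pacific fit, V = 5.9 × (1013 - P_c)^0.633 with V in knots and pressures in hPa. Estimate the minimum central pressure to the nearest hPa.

856 hPa

ΔP = (V / 5.9)^(1/0.633) = (145/5.9)^1.580.
145/5.9 = 24.576; 24.576^1.580 ≈ 157.29 hPa.
P_c = 1013 − 157.29 = 855.71 ≈ 856 hPa.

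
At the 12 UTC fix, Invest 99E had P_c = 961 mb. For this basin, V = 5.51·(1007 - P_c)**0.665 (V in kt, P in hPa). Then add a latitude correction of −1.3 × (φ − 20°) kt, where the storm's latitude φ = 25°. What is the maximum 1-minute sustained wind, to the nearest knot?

64 kt

ΔP = 1007 − 961 = 46 mb.
46^0.665 ≈ 12.757.
V ≈ 5.51 × 12.757 ≈ 70.3 kt.
Latitude correction: −1.3 × (25 − 20) = -6.5 kt.
Corrected V ≈ 63.8 kt → 64 kt.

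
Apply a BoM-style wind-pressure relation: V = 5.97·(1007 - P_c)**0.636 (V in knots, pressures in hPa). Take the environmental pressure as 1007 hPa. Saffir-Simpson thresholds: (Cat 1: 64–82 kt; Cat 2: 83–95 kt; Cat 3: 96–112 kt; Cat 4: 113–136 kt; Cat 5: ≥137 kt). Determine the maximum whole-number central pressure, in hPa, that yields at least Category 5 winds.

869 hPa

Category 5 begins at V = 137 kt.
Required ΔP = (137/5.97)^(1/0.636) = 22.948^1.572 ≈ 137.89 hPa.
P_c ≤ 1007 − 137.89 = 869.11, so the highest integer P_c is 869 hPa.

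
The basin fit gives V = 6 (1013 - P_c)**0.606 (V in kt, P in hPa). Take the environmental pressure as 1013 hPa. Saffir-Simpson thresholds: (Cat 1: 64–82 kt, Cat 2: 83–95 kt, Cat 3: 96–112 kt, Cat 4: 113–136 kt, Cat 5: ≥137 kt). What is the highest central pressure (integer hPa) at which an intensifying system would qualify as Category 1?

963 hPa

Category 1 begins at V = 64 kt.
Required ΔP = (64/6)^(1/0.606) = 10.667^1.650 ≈ 49.71 hPa.
P_c ≤ 1013 − 49.71 = 963.29, so the highest integer P_c is 963 hPa.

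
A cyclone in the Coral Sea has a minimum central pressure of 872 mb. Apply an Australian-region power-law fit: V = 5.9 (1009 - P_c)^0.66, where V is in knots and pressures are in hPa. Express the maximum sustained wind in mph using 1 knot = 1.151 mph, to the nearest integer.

ΔP = 1009 − 872 = 137 mb.
V ≈ 5.9 × 137^0.66 = 5.9 × 25.718 ≈ 151.736 kt.
151.736 × 1.151 ≈ 174.65 mph → 175 mph.

175 mph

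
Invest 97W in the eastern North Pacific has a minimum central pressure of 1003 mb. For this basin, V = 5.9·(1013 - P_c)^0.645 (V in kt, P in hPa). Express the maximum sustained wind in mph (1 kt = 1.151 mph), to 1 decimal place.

30.0 mph

ΔP = 1013 − 1003 = 10 mb.
V ≈ 5.9 × 10^0.645 = 5.9 × 4.416 ≈ 26.053 kt.
26.053 × 1.151 ≈ 29.99 mph → 30.0 mph.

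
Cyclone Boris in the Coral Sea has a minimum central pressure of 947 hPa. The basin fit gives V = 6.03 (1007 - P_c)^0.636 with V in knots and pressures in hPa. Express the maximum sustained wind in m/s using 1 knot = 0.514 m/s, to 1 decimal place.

ΔP = 1007 − 947 = 60 hPa.
V ≈ 6.03 × 60^0.636 = 6.03 × 13.518 ≈ 81.512 kt.
81.512 × 0.514 ≈ 41.90 m/s → 41.9 m/s.

41.9 m/s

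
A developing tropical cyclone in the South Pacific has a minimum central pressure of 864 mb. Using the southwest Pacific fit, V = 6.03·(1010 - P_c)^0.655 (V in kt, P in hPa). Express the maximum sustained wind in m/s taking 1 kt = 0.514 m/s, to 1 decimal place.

81.1 m/s

ΔP = 1010 − 864 = 146 mb.
V ≈ 6.03 × 146^0.655 = 6.03 × 26.161 ≈ 157.750 kt.
157.750 × 0.514 ≈ 81.08 m/s → 81.1 m/s.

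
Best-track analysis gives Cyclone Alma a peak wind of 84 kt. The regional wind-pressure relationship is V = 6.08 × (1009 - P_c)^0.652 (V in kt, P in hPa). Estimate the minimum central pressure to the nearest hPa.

953 hPa

ΔP = (V / 6.08)^(1/0.652) = (84/6.08)^1.534.
84/6.08 = 13.816; 13.816^1.534 ≈ 56.11 hPa.
P_c = 1009 − 56.11 = 952.89 ≈ 953 hPa.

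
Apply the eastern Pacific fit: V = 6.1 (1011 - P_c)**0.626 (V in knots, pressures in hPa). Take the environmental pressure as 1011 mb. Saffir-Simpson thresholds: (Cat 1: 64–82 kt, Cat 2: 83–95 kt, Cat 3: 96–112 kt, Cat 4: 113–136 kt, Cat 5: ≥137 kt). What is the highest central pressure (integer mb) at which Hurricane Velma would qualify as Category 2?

946 mb

Category 2 begins at V = 83 kt.
Required ΔP = (83/6.1)^(1/0.626) = 13.607^1.597 ≈ 64.73 mb.
P_c ≤ 1011 − 64.73 = 946.27, so the highest integer P_c is 946 mb.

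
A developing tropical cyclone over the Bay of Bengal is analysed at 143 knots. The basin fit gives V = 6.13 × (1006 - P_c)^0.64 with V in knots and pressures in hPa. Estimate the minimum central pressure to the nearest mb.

869 mb

ΔP = (V / 6.13)^(1/0.64) = (143/6.13)^1.562.
143/6.13 = 23.328; 23.328^1.562 ≈ 137.18 mb.
P_c = 1006 − 137.18 = 868.82 ≈ 869 mb.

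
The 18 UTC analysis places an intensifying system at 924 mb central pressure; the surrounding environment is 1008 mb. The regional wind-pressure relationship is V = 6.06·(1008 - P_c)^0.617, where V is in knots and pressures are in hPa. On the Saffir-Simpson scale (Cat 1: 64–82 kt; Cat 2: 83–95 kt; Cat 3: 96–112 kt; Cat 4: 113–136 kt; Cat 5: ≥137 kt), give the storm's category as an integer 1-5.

ΔP = 1008 − 924 = 84 mb.
V ≈ 6.06 × 84^0.617 = 6.06 × 15.39 ≈ 93 kt.
93 kt falls in the Category 2 band.

2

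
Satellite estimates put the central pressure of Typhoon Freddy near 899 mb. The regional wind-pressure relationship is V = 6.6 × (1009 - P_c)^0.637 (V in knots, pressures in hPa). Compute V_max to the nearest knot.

ΔP = 1009 − 899 = 110 mb.
110^0.637 ≈ 19.969.
V ≈ 6.6 × 19.969 ≈ 131.8 kt.

132 kt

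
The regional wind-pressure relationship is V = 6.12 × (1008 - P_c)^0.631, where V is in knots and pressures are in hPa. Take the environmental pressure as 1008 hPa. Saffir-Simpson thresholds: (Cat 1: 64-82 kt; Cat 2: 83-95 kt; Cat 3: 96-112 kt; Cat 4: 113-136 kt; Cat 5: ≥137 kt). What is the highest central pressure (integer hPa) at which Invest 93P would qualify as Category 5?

Category 5 begins at V = 137 kt.
Required ΔP = (137/6.12)^(1/0.631) = 22.386^1.585 ≈ 137.85 hPa.
P_c ≤ 1008 − 137.85 = 870.15, so the highest integer P_c is 870 hPa.

870 hPa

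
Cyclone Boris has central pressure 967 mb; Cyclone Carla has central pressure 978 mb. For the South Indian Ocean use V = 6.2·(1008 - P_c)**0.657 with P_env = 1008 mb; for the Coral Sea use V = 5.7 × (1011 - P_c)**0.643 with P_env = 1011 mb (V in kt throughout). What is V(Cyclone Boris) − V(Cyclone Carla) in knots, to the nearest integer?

Cyclone Boris: ΔP = 41; V ≈ 6.2 × 41^0.657 ≈ 71.12 kt.
Cyclone Carla: ΔP = 33; V ≈ 5.7 × 33^0.643 ≈ 53.99 kt.
Difference ≈ 71.12 − 53.99 = 17.13 → 17 kt.

17 kt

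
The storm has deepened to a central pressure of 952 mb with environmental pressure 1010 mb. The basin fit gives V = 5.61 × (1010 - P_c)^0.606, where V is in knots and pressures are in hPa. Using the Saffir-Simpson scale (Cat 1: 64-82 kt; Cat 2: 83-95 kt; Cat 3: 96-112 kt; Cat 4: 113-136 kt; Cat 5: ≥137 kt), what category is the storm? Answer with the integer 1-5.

1

ΔP = 1010 − 952 = 58 mb.
V ≈ 5.61 × 58^0.606 = 5.61 × 11.71 ≈ 66 kt.
66 kt falls in the Category 1 band.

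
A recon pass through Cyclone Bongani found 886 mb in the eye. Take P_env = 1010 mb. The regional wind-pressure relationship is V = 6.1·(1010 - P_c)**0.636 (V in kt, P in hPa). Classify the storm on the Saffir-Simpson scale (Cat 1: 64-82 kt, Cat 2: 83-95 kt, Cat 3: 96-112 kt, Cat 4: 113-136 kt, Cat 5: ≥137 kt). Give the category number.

4

ΔP = 1010 − 886 = 124 mb.
V ≈ 6.1 × 124^0.636 = 6.1 × 21.45 ≈ 131 kt.
131 kt falls in the Category 4 band.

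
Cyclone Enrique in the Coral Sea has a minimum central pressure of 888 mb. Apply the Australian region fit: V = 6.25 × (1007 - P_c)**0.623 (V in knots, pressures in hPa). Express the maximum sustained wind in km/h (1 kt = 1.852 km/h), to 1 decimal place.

227.3 km/h

ΔP = 1007 − 888 = 119 mb.
V ≈ 6.25 × 119^0.623 = 6.25 × 19.637 ≈ 122.729 kt.
122.729 × 1.852 ≈ 227.29 km/h → 227.3 km/h.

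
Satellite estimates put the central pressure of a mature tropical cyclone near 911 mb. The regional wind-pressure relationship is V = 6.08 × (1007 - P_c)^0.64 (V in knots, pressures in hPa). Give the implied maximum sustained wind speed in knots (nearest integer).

113 kt

ΔP = 1007 − 911 = 96 mb.
96^0.64 ≈ 18.563.
V ≈ 6.08 × 18.563 ≈ 112.9 kt.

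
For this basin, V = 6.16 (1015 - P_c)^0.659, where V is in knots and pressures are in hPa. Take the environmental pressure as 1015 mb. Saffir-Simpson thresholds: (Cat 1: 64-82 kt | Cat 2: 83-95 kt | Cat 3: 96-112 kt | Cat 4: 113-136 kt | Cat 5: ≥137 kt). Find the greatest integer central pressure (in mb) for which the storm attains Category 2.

963 mb

Category 2 begins at V = 83 kt.
Required ΔP = (83/6.16)^(1/0.659) = 13.474^1.517 ≈ 51.76 mb.
P_c ≤ 1015 − 51.76 = 963.24, so the highest integer P_c is 963 mb.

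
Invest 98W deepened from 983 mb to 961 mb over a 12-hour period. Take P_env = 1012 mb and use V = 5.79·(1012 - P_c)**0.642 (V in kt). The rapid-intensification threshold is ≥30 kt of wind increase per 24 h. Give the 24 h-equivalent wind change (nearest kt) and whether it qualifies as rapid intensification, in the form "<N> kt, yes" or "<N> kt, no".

44 kt, yes

V₁: ΔP = 29, V ≈ 5.79 × 29^0.642 ≈ 50.30 kt.
V₂: ΔP = 51, V ≈ 5.79 × 51^0.642 ≈ 72.27 kt.
ΔV over 12 h = 21.97 kt → 24 h equivalent = 21.97 × 24/12 ≈ 43.94 kt.
44 kt ≥ 30 kt ⇒ rapid intensification.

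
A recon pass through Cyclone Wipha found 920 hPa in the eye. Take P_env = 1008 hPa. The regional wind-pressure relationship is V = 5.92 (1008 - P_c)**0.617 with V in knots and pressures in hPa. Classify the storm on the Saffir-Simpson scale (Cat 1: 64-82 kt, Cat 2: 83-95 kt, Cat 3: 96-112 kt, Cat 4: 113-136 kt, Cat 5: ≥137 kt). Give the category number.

2

ΔP = 1008 − 920 = 88 hPa.
V ≈ 5.92 × 88^0.617 = 5.92 × 15.84 ≈ 94 kt.
94 kt falls in the Category 2 band.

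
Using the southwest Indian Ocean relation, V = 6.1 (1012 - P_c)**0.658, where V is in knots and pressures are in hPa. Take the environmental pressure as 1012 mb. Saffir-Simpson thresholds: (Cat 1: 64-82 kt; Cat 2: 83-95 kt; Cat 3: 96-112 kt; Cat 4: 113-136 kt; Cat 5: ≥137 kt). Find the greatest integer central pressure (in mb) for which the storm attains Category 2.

Category 2 begins at V = 83 kt.
Required ΔP = (83/6.1)^(1/0.658) = 13.607^1.520 ≈ 52.85 mb.
P_c ≤ 1012 − 52.85 = 959.15, so the highest integer P_c is 959 mb.

959 mb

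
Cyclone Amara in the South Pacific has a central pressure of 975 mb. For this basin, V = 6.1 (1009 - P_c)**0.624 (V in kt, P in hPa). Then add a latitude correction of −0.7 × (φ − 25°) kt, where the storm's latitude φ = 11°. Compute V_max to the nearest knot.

ΔP = 1009 − 975 = 34 mb.
34^0.624 ≈ 9.029.
V ≈ 6.1 × 9.029 ≈ 55.1 kt.
Latitude correction: −0.7 × (11 − 25) = 9.8 kt.
Corrected V ≈ 64.9 kt → 65 kt.

65 kt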